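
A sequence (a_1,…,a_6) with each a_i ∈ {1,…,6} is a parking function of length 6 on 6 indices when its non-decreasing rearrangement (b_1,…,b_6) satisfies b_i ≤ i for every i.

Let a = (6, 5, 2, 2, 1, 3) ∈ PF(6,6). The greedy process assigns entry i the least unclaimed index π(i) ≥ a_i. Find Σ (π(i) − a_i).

2

Σπ(i) = 1+…+6 = 21; Σa = 6+5+2+2+1+3 = 19; disp = 21−19 = 2.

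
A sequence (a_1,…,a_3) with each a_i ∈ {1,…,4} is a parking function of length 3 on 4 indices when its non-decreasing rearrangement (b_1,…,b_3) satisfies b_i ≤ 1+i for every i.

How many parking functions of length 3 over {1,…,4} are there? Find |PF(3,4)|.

|PF| = (4+1−3)·(4+1)^{3−1} = 2·25 = 50 (Konheim–Weiss)
Check (2,3,3) → sorted (2,3,3): b_i ≤ 1+i ∀i, a PF.

50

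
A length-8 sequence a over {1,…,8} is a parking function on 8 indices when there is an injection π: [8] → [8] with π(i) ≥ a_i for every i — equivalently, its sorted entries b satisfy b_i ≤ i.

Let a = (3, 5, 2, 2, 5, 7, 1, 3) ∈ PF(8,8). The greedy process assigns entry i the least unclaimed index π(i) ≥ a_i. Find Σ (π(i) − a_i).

8

Σπ = 8·9/2 = 36 (π permutes [8]); Σa = 3+5+2+2+5+7+1+3 = 28; disp = 36−28 = 8.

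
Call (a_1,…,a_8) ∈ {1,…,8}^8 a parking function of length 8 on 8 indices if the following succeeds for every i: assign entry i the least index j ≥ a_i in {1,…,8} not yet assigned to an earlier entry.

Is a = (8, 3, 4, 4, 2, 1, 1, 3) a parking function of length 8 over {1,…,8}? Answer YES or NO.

YES

Rearranged: b = (1, 1, 2, 3, 3, 4, 4, 8).
  b_1=1 ≤ 1
  b_2=1 ≤ 2
  b_3=2 ≤ 3
  b_4=3 ≤ 4
  b_5=3 ≤ 5
  b_6=4 ≤ 6
  b_7=4 ≤ 7
  b_8=8 ≤ 8
All bounds hold ⇒ YES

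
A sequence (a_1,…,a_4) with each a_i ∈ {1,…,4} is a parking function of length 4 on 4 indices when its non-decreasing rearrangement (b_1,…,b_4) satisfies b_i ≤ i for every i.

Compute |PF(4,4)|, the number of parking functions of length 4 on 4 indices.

|PF| = 1·5^3 = 1 · 125 = 125
One tuple (1,4,3,1) → sorted (1,1,3,4): b_i ≤ i ∀i, a PF.

125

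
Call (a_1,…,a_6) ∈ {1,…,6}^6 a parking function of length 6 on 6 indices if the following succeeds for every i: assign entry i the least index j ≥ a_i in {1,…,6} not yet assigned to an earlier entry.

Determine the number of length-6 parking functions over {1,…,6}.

Count = (6+1−6)·(6+1)^{6−1} = 1·16807 = 16807 [KW]
One tuple (1,6,2,4,2,5) → sorted (1,2,2,4,5,6): b_i ≤ i ∀i, a PF.

16807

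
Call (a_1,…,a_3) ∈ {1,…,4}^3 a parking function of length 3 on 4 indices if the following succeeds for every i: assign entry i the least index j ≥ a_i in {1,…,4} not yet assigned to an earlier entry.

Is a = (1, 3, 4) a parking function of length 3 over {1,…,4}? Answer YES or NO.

YES

Sorted: b = (1, 3, 4).
  b_1=1 ≤ 2
  b_2=3 ≤ 3
  b_3=4 ≤ 4
All bounds hold ⇒ YES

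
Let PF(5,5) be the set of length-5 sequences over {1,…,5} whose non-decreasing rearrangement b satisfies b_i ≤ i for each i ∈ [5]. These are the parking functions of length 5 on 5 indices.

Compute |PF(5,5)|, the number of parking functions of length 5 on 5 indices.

1296

|PF(5,5)| = (5+1−5)·(5+1)^{5−1} = 1×1296 = 1296
E.g. (4,5,3,2,1) → sorted (1,2,3,4,5): b_i ≤ i ∀i, a PF.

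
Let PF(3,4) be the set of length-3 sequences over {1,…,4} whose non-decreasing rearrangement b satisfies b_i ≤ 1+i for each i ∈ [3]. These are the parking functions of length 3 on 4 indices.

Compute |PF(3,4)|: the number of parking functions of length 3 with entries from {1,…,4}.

#PF = (4−3+1)·(4+1)^(3−1) = 2×25 = 50 (Konheim–Weiss)
E.g. (2,4,3) → sorted (2,3,4): b_i ≤ 1+i ∀i, a PF.

50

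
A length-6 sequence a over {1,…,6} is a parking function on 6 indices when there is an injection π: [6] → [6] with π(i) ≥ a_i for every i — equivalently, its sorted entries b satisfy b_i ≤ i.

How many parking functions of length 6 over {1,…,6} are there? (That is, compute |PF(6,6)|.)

16807

|PF(6,6)| = (7−6)·7^(6−1) = 1×16807 = 16807 [KW]
Check (1,5,1,1,3,5) → sorted (1,1,1,3,5,5): b_i ≤ i ∀i, a PF.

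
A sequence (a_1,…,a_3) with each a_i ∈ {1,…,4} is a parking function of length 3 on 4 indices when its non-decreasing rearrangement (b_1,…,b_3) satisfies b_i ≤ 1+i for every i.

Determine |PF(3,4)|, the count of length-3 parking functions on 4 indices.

#PF = (4+1−3)·(4+1)^{3−1} = 2·25 = 50 (Konheim–Weiss)
Check (1,3,3) → sorted (1,3,3): b_i ≤ 1+i ∀i, a PF.

50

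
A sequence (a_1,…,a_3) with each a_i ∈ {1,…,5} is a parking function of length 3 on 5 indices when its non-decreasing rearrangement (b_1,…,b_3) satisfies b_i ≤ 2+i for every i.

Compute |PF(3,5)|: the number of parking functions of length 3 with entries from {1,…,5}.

|PF| = (5−3+1)·(5+1)^(3−1) = 3 · 36 = 108 (Pollak)
E.g. (5,4,3) → sorted (3,4,5): b_i ≤ 2+i ∀i, a PF.

108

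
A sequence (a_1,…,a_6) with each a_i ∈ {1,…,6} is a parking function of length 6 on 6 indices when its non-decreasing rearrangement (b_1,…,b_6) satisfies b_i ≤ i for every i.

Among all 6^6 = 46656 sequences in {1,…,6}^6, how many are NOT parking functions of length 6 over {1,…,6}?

29849

|PF| = (6+1−6)·(6+1)^{6−1} = 1×16807 = 16807 (Konheim–Weiss)
Example (6,3,5,4,6,6) → sorted (3,4,5,6,6,6): b_1=3>1, not a PF.
6^6 − 16807 = 46656 − 16807 = 29849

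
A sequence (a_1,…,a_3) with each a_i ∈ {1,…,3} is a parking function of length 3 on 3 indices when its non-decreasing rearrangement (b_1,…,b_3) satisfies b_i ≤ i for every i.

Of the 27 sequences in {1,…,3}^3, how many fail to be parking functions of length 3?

#PF = (3−3+1)·(3+1)^(3−1) = 1·16 = 16 (Konheim–Weiss)
One tuple (2,3,3) → sorted (2,3,3): b_1=2>1, not a PF.
Total 27; non-PF = 27−16 = 11

11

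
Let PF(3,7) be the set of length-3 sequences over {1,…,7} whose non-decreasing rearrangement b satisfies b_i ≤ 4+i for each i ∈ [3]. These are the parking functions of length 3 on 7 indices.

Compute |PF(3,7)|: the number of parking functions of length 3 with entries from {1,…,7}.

320

|PF| = (7−3+1)·(7+1)^(3−1) = 5×64 = 320
E.g. (6,4,7) → sorted (4,6,7): b_i ≤ 4+i ∀i, a PF.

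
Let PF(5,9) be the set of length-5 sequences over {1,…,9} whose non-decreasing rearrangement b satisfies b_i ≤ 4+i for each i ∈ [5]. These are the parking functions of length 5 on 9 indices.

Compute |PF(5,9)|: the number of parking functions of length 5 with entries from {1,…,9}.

Count = (9−5+1)·(9+1)^(5−1) = 5 · 10000 = 50000 (Pollak)
E.g. (8,5,2,5,3) → sorted (2,3,5,5,8): b_i ≤ 4+i ∀i, a PF.

50000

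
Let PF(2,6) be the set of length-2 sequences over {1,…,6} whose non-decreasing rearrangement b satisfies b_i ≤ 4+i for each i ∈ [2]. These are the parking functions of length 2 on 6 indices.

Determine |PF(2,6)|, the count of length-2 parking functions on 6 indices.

35

Count = (6+1−2)·(6+1)^{2−1} = 5×7 = 35
One tuple (2,1) → sorted (1,2): b_i ≤ 4+i ∀i, a PF.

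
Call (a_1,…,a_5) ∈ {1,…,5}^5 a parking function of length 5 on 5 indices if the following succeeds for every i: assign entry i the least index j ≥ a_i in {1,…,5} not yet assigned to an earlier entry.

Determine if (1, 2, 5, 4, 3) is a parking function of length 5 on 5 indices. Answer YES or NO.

Rearranged: b = (1, 2, 3, 4, 5).
  b_1=1 ≤ 1
  b_2=2 ≤ 2
  b_3=3 ≤ 3
  b_4=4 ≤ 4
  b_5=5 ≤ 5
All bounds hold ⇒ YES

YES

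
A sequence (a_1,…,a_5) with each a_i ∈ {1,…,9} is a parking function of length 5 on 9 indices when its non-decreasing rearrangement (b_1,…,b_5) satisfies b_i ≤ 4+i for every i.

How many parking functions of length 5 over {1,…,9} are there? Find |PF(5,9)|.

Count = (9−5+1)·(9+1)^(5−1) = 5 · 10000 = 50000 (Pollak)
Example (1,3,3,2,9) → sorted (1,2,3,3,9): b_i ≤ 4+i ∀i, a PF.

50000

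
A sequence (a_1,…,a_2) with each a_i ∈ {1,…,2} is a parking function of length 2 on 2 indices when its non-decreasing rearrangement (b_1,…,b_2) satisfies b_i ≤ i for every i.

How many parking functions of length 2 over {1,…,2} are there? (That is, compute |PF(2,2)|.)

|PF(2,2)| = 1·3^1 = 1 · 3 = 3 (Konheim–Weiss)
Example (2,1) → sorted (1,2): b_i ≤ i ∀i, a PF.

3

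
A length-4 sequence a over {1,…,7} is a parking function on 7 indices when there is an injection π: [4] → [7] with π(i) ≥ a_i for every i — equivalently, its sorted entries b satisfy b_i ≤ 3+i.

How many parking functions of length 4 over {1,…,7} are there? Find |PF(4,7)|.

#PF = (7−4+1)·(7+1)^(4−1) = 4 · 512 = 2048 (Pollak)
E.g. (2,7,5,1) → sorted (1,2,5,7): b_i ≤ 3+i ∀i, a PF.

2048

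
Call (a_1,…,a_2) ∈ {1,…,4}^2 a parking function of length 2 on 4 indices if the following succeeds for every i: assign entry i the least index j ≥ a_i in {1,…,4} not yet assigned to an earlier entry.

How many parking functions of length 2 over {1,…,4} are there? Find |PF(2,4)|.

|PF| = 3·5^1 = 3 · 5 = 15 (Pollak)
One tuple (4,1) → sorted (1,4): b_i ≤ 2+i ∀i, a PF.

15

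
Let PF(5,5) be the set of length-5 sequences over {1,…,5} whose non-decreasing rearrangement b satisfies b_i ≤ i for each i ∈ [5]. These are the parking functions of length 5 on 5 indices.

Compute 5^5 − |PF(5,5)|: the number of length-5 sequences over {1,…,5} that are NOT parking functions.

|PF(5,5)| = (5+1−5)·(5+1)^{5−1} = 1×1296 = 1296 [KW]
One tuple (4,2,4,2,5) → sorted (2,2,4,4,5): b_1=2>1, not a PF.
Total 3125; non-PF = 3125−1296 = 1829

1829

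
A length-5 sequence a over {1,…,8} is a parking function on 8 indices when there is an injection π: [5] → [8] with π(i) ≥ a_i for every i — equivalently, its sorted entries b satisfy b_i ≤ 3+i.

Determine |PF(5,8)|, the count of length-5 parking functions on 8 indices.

26244

|PF(5,8)| = (8+1−5)·(8+1)^{5−1} = 4·6561 = 26244 (Pollak)
One tuple (3,3,6,2,6) → sorted (2,3,3,6,6): b_i ≤ 3+i ∀i, a PF.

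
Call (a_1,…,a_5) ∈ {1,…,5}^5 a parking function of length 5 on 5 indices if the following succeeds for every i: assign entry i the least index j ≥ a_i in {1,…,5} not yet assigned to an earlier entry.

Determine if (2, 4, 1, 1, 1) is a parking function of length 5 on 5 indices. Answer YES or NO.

YES

Order a: b = (1, 1, 1, 2, 4).
  b_1=1 ≤ 1
  b_2=1 ≤ 2
  b_3=1 ≤ 3
  b_4=2 ≤ 4
  b_5=4 ≤ 5
All bounds hold ⇒ YES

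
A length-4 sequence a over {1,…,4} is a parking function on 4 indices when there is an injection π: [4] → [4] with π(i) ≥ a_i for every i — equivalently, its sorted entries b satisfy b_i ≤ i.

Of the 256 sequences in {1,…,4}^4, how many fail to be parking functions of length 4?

131

|PF| = (5−4)·5^(4−1) = 1 · 125 = 125 (Konheim–Weiss)
Check (4,3,4,4) → sorted (3,4,4,4): b_1=3>1, not a PF.
4^4 − 125 = 256 − 125 = 131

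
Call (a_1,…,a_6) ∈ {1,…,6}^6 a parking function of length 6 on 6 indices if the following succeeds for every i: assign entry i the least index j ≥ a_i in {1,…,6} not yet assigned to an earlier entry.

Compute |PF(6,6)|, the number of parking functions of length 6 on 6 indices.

16807

Count = 1·7^5 = 1·16807 = 16807 [KW]
One tuple (1,2,6,1,1,2) → sorted (1,1,1,2,2,6): b_i ≤ i ∀i, a PF.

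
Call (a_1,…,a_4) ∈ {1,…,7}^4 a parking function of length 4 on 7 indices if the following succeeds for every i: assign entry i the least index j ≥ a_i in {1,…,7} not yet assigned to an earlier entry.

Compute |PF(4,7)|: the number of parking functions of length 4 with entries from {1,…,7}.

|PF| = 4·8^3 = 4×512 = 2048 (Pollak)
One tuple (5,6,3,1) → sorted (1,3,5,6): b_i ≤ 3+i ∀i, a PF.

2048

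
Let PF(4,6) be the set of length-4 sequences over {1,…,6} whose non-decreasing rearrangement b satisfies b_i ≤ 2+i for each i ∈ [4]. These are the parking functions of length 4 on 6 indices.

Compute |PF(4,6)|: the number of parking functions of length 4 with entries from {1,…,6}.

|PF(4,6)| = (6+1−4)·(6+1)^{4−1} = 3×343 = 1029 (Konheim–Weiss)
Check (1,3,4,3) → sorted (1,3,3,4): b_i ≤ 2+i ∀i, a PF.

1029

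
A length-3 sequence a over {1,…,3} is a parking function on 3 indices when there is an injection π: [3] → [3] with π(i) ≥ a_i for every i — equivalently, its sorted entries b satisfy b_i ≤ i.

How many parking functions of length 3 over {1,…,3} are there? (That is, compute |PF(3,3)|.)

16

Count = (3−3+1)·(3+1)^(3−1) = 1 · 16 = 16
E.g. (3,1,1) → sorted (1,1,3): b_i ≤ i ∀i, a PF.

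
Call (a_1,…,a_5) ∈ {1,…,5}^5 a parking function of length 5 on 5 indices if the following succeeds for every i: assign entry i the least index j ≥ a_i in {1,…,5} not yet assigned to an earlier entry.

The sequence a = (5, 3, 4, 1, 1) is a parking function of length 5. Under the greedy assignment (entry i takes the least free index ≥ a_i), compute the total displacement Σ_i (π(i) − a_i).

1

Σπ = 15 ({1..5} each once); Σa = 5+3+4+1+1 = 14; disp = 15−14 = 1.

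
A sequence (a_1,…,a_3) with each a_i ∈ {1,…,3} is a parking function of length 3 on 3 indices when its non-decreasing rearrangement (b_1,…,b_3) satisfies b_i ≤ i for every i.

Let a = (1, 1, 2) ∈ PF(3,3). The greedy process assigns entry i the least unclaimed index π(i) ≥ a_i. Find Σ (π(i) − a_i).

2

Σπ = 3·4/2 = 6 (π permutes [3]); Σa = 1+1+2 = 4; disp = 6−4 = 2.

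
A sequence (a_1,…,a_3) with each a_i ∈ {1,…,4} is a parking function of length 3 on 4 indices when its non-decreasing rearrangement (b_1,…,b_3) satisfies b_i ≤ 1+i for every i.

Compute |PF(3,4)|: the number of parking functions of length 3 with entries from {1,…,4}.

50

Count = 2·5^2 = 2·25 = 50
Check (2,1,4) → sorted (1,2,4): b_i ≤ 1+i ∀i, a PF.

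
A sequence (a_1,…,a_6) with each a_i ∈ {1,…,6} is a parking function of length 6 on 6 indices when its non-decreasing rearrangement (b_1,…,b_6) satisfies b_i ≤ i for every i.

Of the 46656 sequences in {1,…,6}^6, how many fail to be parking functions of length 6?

29849

#PF = (6−6+1)·(6+1)^(6−1) = 1·16807 = 16807 (Konheim–Weiss)
One tuple (6,4,5,5,6,5) → sorted (4,5,5,5,6,6): b_1=4>1, not a PF.
Total 46656; non-PF = 46656−16807 = 29849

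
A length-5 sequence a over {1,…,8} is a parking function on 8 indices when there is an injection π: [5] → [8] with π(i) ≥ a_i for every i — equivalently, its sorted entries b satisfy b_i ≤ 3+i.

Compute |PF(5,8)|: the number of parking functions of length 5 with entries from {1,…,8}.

26244

|PF(5,8)| = (8+1−5)·(8+1)^{5−1} = 4 · 6561 = 26244
Check (8,6,1,6,1) → sorted (1,1,6,6,8): b_i ≤ 3+i ∀i, a PF.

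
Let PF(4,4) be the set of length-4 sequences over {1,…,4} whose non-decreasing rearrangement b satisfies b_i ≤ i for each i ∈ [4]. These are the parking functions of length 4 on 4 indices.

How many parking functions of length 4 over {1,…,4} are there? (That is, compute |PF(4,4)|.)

125

|PF(4,4)| = (5−4)·5^(4−1) = 1×125 = 125
Check (3,1,1,2) → sorted (1,1,2,3): b_i ≤ i ∀i, a PF.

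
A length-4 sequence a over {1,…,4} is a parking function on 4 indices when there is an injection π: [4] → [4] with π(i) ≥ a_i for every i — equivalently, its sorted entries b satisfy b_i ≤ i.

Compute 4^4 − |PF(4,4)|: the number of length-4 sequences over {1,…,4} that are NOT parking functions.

#PF = (5−4)·5^(4−1) = 1 · 125 = 125 (Pollak)
One tuple (1,3,3,3) → sorted (1,3,3,3): b_2=3>2, not a PF.
4^4 − 125 = 256 − 125 = 131

131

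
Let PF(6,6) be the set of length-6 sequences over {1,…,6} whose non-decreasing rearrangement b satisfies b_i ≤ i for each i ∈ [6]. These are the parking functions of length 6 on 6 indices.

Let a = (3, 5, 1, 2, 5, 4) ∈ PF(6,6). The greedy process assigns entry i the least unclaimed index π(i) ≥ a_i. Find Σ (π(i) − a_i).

Σπ = 21 ({1..6} each once); Σa = 3+5+1+2+5+4 = 20; disp = 21−20 = 1.

1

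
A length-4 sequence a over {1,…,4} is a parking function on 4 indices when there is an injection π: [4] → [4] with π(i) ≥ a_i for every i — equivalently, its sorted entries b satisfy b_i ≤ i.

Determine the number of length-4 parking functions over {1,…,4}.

|PF(4,4)| = (4−4+1)·(4+1)^(4−1) = 1·125 = 125 (Konheim–Weiss)
Example (2,4,2,1) → sorted (1,2,2,4): b_i ≤ i ∀i, a PF.

125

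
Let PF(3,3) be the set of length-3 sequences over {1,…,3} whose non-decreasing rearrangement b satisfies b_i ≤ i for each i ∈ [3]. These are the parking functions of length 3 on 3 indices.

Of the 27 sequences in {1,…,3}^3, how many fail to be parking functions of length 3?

11

#PF = (3+1−3)·(3+1)^{3−1} = 1 · 16 = 16 [KW]
One tuple (2,2,2) → sorted (2,2,2): b_1=2>1, not a PF.
Total 27; non-PF = 27−16 = 11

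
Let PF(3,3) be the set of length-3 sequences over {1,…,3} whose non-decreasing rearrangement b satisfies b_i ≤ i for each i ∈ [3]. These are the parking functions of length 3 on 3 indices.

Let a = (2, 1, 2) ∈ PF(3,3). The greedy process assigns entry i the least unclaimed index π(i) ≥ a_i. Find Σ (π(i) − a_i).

Σπ = 3·4/2 = 6 (π permutes [3]); Σa = 2+1+2 = 5; disp = 6−5 = 1.

1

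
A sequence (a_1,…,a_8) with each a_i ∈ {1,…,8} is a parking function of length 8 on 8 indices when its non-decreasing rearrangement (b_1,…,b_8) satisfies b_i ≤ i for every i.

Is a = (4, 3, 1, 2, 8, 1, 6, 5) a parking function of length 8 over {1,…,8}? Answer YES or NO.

Rearranged: b = (1, 1, 2, 3, 4, 5, 6, 8).
  b_1=1 ≤ 1
  b_2=1 ≤ 2
  b_3=2 ≤ 3
  b_4=3 ≤ 4
  b_5=4 ≤ 5
  b_6=5 ≤ 6
  b_7=6 ≤ 7
  b_8=8 ≤ 8
All bounds hold ⇒ YES

YES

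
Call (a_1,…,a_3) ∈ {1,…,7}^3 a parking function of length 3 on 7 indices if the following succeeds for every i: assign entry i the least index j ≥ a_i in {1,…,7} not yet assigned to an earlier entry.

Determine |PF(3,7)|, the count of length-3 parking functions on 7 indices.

320

|PF(3,7)| = 5·8^2 = 5×64 = 320 (Pollak)
E.g. (5,7,2) → sorted (2,5,7): b_i ≤ 4+i ∀i, a PF.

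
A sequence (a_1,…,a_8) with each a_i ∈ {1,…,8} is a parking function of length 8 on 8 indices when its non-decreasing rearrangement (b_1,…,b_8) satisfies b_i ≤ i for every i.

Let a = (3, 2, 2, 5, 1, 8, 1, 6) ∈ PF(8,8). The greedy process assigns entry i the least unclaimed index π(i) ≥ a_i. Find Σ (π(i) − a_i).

Σπ = 8·9/2 = 36 (π permutes [8]); Σa = 3+2+2+5+1+8+1+6 = 28; disp = 36−28 = 8.

8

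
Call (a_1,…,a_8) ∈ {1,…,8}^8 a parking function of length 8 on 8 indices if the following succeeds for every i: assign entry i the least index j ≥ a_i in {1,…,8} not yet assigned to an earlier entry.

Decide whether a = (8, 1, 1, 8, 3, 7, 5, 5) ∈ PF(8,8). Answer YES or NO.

Sorted: b = (1, 1, 3, 5, 5, 7, 8, 8).
  b_1=1 ≤ 1
  b_2=1 ≤ 2
  b_3=3 ≤ 3
  b_4=5 > 4
  fails at i=4 ⇒ NO

NO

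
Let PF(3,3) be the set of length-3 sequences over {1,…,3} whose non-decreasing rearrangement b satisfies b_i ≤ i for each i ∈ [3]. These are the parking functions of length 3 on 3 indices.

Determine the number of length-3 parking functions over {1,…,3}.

16

#PF = (3+1−3)·(3+1)^{3−1} = 1 · 16 = 16 (Konheim–Weiss)
Example (2,1,2) → sorted (1,2,2): b_i ≤ i ∀i, a PF.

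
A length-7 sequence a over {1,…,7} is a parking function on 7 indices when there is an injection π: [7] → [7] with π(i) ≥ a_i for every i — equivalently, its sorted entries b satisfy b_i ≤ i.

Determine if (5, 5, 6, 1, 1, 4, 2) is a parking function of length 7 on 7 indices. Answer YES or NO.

Sorted: b = (1, 1, 2, 4, 5, 5, 6).
  b_1=1 ≤ 1
  b_2=1 ≤ 2
  b_3=2 ≤ 3
  b_4=4 ≤ 4
  b_5=5 ≤ 5
  b_6=5 ≤ 6
  b_7=6 ≤ 7
All bounds hold ⇒ YES

YES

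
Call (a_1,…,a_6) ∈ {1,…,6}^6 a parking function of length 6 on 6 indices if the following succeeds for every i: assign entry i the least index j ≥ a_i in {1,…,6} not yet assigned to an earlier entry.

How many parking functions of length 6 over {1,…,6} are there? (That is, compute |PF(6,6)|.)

16807

#PF = 1·7^5 = 1×16807 = 16807
E.g. (5,1,2,1,4,1) → sorted (1,1,1,2,4,5): b_i ≤ i ∀i, a PF.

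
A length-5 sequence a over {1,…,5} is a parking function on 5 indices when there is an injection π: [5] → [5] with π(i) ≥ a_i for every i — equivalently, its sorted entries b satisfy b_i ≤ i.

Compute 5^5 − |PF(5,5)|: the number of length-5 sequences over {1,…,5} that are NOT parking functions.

1829

#PF = 1·6^4 = 1×1296 = 1296 (Pollak)
E.g. (2,3,5,5,5) → sorted (2,3,5,5,5): b_1=2>1, not a PF.
5^5 − 1296 = 3125 − 1296 = 1829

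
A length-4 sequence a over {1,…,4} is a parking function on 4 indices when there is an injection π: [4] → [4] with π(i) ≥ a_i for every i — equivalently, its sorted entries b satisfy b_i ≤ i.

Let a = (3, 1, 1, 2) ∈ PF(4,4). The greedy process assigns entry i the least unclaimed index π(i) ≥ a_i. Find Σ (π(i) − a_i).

Σπ = 4·5/2 = 10 (π permutes [4]); Σa = 3+1+1+2 = 7; disp = 10−7 = 3.

3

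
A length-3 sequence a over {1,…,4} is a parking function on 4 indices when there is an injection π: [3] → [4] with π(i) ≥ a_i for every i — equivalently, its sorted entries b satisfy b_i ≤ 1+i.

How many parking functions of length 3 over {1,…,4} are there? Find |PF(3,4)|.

Count = (5−3)·5^(3−1) = 2 · 25 = 50 [KW]
Example (2,4,1) → sorted (1,2,4): b_i ≤ 1+i ∀i, a PF.

50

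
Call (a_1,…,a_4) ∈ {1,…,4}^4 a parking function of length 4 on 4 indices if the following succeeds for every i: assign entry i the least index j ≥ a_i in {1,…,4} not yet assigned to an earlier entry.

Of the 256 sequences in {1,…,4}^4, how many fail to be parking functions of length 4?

131

|PF| = (5−4)·5^(4−1) = 1·125 = 125
E.g. (3,4,4,3) → sorted (3,3,4,4): b_1=3>1, not a PF.
Total 256; non-PF = 256−125 = 131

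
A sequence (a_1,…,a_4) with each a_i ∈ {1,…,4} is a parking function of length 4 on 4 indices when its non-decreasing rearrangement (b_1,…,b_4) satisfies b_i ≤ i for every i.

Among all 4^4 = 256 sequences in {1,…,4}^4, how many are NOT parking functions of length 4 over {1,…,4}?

131

|PF(4,4)| = (4+1−4)·(4+1)^{4−1} = 1×125 = 125 (Pollak)
One tuple (3,4,4,4) → sorted (3,4,4,4): b_1=3>1, not a PF.
4^4 − 125 = 256 − 125 = 131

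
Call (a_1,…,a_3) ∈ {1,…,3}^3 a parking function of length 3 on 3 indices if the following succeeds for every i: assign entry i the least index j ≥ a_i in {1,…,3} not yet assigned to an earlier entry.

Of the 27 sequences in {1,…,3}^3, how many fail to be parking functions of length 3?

|PF| = 1·4^2 = 1·16 = 16 (Pollak)
Check (3,3,2) → sorted (2,3,3): b_1=2>1, not a PF.
So 27 − 16 = 11 fail.

11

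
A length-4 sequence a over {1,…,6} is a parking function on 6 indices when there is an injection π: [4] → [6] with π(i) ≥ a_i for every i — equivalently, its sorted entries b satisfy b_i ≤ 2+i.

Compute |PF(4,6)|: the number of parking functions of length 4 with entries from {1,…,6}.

1029

|PF(4,6)| = (6+1−4)·(6+1)^{4−1} = 3×343 = 1029
One tuple (3,2,1,6) → sorted (1,2,3,6): b_i ≤ 2+i ∀i, a PF.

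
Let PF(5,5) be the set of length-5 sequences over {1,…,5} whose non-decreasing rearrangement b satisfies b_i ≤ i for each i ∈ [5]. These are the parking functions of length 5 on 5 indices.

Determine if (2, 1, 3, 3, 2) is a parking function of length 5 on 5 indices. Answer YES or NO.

Rearranged: b = (1, 2, 2, 3, 3).
  b_1=1 ≤ 1
  b_2=2 ≤ 2
  b_3=2 ≤ 3
  b_4=3 ≤ 4
  b_5=3 ≤ 5
All bounds hold ⇒ YES

YES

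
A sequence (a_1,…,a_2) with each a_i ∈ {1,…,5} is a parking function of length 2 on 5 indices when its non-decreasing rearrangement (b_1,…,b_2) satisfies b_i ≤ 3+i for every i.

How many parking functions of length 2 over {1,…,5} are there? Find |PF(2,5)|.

Count = 4·6^1 = 4 · 6 = 24 (Pollak)
E.g. (5,1) → sorted (1,5): b_i ≤ 3+i ∀i, a PF.

24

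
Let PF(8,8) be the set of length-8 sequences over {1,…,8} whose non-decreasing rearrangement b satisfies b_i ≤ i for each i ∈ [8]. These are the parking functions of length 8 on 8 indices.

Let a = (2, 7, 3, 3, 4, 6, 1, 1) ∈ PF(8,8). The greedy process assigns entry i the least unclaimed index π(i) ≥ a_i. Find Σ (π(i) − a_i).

Σπ(i) = 1+…+8 = 36; Σa = 2+7+3+3+4+6+1+1 = 27; disp = 36−27 = 9.

9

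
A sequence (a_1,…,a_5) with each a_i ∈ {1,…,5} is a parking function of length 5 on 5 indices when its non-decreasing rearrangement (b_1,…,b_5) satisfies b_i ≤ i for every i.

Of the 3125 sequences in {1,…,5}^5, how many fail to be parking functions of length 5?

#PF = (5+1−5)·(5+1)^{5−1} = 1·1296 = 1296 (Pollak)
Example (2,3,5,3,5) → sorted (2,3,3,5,5): b_1=2>1, not a PF.
5^5 − 1296 = 3125 − 1296 = 1829

1829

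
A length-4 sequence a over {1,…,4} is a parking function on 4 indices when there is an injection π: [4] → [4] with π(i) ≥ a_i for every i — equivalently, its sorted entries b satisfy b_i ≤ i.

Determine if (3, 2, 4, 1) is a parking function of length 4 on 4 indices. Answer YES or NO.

Order a: b = (1, 2, 3, 4).
  b_1=1 ≤ 1
  b_2=2 ≤ 2
  b_3=3 ≤ 3
  b_4=4 ≤ 4
All bounds hold ⇒ YES

YES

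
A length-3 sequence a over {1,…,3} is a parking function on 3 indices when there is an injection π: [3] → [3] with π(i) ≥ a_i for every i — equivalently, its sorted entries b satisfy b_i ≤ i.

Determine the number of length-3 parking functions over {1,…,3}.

16

#PF = (3+1−3)·(3+1)^{3−1} = 1 · 16 = 16 (Pollak)
Check (2,1,1) → sorted (1,1,2): b_i ≤ i ∀i, a PF.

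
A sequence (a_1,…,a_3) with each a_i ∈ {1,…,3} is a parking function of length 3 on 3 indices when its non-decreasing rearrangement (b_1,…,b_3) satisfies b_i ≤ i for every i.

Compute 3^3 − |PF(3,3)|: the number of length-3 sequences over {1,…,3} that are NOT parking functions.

Count = 1·4^2 = 1 · 16 = 16 (Konheim–Weiss)
One tuple (3,3,1) → sorted (1,3,3): b_2=3>2, not a PF.
Total 27; non-PF = 27−16 = 11

11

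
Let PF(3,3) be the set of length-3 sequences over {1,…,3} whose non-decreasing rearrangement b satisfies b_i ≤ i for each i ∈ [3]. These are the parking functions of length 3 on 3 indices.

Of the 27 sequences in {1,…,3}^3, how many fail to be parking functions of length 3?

|PF(3,3)| = (4−3)·4^(3−1) = 1×16 = 16 [KW]
Example (3,3,3) → sorted (3,3,3): b_1=3>1, not a PF.
So 27 − 16 = 11 fail.

11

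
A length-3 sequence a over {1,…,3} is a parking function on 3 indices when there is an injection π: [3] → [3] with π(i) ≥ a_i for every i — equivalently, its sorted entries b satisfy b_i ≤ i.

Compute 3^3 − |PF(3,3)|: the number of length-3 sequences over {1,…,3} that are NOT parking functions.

11

|PF(3,3)| = (3+1−3)·(3+1)^{3−1} = 1×16 = 16 [KW]
E.g. (3,3,3) → sorted (3,3,3): b_1=3>1, not a PF.
Total 27; non-PF = 27−16 = 11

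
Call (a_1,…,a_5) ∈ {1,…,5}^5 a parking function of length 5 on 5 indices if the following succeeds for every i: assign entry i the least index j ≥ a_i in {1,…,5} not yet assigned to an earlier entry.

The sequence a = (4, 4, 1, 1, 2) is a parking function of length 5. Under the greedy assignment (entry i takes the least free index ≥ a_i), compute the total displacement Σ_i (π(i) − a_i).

3

Σπ = 15 ({1..5} each once); Σa = 4+4+1+1+2 = 12; disp = 15−12 = 3.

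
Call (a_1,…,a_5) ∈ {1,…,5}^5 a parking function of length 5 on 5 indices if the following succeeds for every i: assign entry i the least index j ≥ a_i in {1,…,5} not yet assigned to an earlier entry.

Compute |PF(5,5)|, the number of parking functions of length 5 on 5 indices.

#PF = (6−5)·6^(5−1) = 1×1296 = 1296 (Pollak)
Example (5,1,4,3,1) → sorted (1,1,3,4,5): b_i ≤ i ∀i, a PF.

1296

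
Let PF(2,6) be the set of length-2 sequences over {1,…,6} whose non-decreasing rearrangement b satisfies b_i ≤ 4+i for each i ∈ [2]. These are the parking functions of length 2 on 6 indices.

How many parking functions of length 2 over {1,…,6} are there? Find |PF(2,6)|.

|PF| = (6+1−2)·(6+1)^{2−1} = 5 · 7 = 35 [KW]
Example (1,6) → sorted (1,6): b_i ≤ 4+i ∀i, a PF.

35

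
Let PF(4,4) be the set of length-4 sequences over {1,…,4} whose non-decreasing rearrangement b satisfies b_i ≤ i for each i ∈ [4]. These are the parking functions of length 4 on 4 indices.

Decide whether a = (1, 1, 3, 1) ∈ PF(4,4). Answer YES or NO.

Rearranged: b = (1, 1, 1, 3).
  b_1=1 ≤ 1
  b_2=1 ≤ 2
  b_3=1 ≤ 3
  b_4=3 ≤ 4
All bounds hold ⇒ YES

YES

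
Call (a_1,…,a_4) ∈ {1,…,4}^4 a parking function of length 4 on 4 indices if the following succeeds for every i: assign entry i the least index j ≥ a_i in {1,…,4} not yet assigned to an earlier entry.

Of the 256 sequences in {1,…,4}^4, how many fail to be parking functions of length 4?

|PF| = (4−4+1)·(4+1)^(4−1) = 1 · 125 = 125 [KW]
E.g. (4,2,3,4) → sorted (2,3,4,4): b_1=2>1, not a PF.
So 256 − 125 = 131 fail.

131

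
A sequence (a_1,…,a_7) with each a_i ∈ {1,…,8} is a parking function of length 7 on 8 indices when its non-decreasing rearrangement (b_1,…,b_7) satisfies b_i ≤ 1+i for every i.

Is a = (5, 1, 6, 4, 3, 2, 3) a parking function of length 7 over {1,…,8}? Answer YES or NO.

YES

Sorted: b = (1, 2, 3, 3, 4, 5, 6).
  b_1=1 ≤ 2
  b_2=2 ≤ 3
  b_3=3 ≤ 4
  b_4=3 ≤ 5
  b_5=4 ≤ 6
  b_6=5 ≤ 7
  b_7=6 ≤ 8
All bounds hold ⇒ YES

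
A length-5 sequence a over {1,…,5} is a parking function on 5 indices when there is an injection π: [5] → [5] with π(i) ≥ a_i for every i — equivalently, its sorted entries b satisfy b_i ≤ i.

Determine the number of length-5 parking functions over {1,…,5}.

|PF(5,5)| = (5−5+1)·(5+1)^(5−1) = 1·1296 = 1296 [KW]
Check (1,1,2,2,4) → sorted (1,1,2,2,4): b_i ≤ i ∀i, a PF.

1296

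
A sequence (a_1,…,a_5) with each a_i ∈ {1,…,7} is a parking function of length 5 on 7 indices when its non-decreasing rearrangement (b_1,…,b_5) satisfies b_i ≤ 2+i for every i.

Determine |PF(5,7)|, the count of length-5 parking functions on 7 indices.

#PF = 3·8^4 = 3 · 4096 = 12288 (Konheim–Weiss)
E.g. (2,1,2,5,5) → sorted (1,2,2,5,5): b_i ≤ 2+i ∀i, a PF.

12288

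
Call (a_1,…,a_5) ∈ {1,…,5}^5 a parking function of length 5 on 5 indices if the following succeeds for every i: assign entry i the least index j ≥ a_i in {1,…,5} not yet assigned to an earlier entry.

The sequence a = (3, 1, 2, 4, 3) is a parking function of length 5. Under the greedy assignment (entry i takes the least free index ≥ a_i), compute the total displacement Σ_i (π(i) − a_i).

Σπ = 5·6/2 = 15 (π permutes [5]); Σa = 3+1+2+4+3 = 13; disp = 15−13 = 2.

2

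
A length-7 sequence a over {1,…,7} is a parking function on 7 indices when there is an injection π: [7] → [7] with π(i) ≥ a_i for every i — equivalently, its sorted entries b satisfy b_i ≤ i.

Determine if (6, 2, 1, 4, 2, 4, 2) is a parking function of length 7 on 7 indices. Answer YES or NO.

Sorted: b = (1, 2, 2, 2, 4, 4, 6).
  b_1=1 ≤ 1
  b_2=2 ≤ 2
  b_3=2 ≤ 3
  b_4=2 ≤ 4
  b_5=4 ≤ 5
  b_6=4 ≤ 6
  b_7=6 ≤ 7
All bounds hold ⇒ YES

YES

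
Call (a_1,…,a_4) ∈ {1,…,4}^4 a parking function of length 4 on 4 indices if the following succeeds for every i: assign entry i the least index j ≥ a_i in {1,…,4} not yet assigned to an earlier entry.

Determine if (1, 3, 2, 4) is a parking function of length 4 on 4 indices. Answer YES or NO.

YES

Sorted: b = (1, 2, 3, 4).
  b_1=1 ≤ 1
  b_2=2 ≤ 2
  b_3=3 ≤ 3
  b_4=4 ≤ 4
All bounds hold ⇒ YES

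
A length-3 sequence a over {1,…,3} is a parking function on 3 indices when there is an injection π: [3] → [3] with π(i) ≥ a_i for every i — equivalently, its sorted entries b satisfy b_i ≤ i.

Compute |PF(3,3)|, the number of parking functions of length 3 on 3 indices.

|PF(3,3)| = 1·4^2 = 1 · 16 = 16 [KW]
Example (1,3,2) → sorted (1,2,3): b_i ≤ i ∀i, a PF.

16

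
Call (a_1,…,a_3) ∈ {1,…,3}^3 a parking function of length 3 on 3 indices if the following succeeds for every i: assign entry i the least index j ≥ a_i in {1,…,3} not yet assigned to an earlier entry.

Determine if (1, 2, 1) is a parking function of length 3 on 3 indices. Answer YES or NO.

YES

Rearranged: b = (1, 1, 2).
  b_1=1 ≤ 1
  b_2=1 ≤ 2
  b_3=2 ≤ 3
All bounds hold ⇒ YES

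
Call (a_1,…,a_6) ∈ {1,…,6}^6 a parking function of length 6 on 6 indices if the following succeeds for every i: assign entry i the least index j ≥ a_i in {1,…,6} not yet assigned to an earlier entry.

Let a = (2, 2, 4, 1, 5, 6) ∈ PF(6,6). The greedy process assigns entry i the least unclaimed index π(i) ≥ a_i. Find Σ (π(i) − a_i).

1

Σπ(i) = 1+…+6 = 21; Σa = 2+2+4+1+5+6 = 20; disp = 21−20 = 1.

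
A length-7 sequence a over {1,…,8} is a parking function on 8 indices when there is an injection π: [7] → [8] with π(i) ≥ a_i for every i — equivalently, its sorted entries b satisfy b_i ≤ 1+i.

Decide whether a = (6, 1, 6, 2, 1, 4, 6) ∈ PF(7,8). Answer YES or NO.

Order a: b = (1, 1, 2, 4, 6, 6, 6).
  b_1=1 ≤ 2
  b_2=1 ≤ 3
  b_3=2 ≤ 4
  b_4=4 ≤ 5
  b_5=6 ≤ 6
  b_6=6 ≤ 7
  b_7=6 ≤ 8
All bounds hold ⇒ YES

YES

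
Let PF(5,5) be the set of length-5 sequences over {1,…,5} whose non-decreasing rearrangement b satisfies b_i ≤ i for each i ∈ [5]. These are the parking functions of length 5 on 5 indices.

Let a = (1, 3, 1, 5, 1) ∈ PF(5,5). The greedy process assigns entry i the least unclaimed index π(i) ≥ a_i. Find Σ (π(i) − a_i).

4

Σπ(i) = 1+…+5 = 15; Σa = 1+3+1+5+1 = 11; disp = 15−11 = 4.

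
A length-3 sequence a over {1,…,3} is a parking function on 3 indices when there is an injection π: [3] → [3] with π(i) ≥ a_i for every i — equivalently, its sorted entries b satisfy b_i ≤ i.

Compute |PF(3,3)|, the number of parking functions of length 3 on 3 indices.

16

Count = 1·4^2 = 1·16 = 16 (Pollak)
Example (1,1,1) → sorted (1,1,1): b_i ≤ i ∀i, a PF.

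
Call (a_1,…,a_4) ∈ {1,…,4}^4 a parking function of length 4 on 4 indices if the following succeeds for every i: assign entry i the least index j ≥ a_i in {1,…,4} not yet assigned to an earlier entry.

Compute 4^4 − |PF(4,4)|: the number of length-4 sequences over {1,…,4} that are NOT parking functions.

131

|PF| = (5−4)·5^(4−1) = 1·125 = 125
E.g. (2,4,4,2) → sorted (2,2,4,4): b_1=2>1, not a PF.
4^4 − 125 = 256 − 125 = 131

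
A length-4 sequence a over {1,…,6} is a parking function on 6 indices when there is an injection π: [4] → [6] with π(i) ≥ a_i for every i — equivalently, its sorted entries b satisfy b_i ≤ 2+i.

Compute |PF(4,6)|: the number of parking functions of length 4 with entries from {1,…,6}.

#PF = (6+1−4)·(6+1)^{4−1} = 3 · 343 = 1029 (Konheim–Weiss)
E.g. (4,1,1,2) → sorted (1,1,2,4): b_i ≤ 2+i ∀i, a PF.

1029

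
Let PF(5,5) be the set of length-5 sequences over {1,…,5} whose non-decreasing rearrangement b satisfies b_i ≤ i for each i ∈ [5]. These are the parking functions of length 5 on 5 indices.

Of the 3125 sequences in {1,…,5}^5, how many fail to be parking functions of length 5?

#PF = 1·6^4 = 1·1296 = 1296 (Pollak)
Example (5,5,3,2,5) → sorted (2,3,5,5,5): b_1=2>1, not a PF.
So 3125 − 1296 = 1829 fail.

1829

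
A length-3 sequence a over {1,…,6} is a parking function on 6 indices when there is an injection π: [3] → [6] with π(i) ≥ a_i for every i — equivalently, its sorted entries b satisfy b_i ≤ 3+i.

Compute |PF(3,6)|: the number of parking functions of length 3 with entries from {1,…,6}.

|PF| = (6+1−3)·(6+1)^{3−1} = 4 · 49 = 196
E.g. (5,3,4) → sorted (3,4,5): b_i ≤ 3+i ∀i, a PF.

196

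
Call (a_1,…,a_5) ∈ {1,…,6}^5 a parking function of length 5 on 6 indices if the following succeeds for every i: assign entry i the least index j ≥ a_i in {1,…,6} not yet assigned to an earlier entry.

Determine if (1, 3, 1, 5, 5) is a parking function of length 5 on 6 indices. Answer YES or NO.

Rearranged: b = (1, 1, 3, 5, 5).
  b_1=1 ≤ 2
  b_2=1 ≤ 3
  b_3=3 ≤ 4
  b_4=5 ≤ 5
  b_5=5 ≤ 6
All bounds hold ⇒ YES

YES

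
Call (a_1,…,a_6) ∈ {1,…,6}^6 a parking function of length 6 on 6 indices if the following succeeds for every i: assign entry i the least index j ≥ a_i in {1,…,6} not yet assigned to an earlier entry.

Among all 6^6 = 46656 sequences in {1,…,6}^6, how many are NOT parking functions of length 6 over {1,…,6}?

29849

|PF| = (6−6+1)·(6+1)^(6−1) = 1 · 16807 = 16807
E.g. (3,4,3,6,3,3) → sorted (3,3,3,3,4,6): b_1=3>1, not a PF.
Total 46656; non-PF = 46656−16807 = 29849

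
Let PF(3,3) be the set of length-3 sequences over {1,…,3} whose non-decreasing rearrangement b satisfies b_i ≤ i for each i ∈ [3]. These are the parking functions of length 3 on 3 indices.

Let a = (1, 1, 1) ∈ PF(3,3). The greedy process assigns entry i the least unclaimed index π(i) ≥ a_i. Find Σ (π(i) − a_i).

3

Σπ = 6 ({1..3} each once); Σa = 1+1+1 = 3; disp = 6−3 = 3.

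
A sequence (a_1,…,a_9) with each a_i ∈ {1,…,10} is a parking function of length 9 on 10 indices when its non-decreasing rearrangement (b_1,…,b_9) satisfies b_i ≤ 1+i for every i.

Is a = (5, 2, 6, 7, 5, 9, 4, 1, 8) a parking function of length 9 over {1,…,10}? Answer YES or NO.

Sorted: b = (1, 2, 4, 5, 5, 6, 7, 8, 9).
  b_1=1 ≤ 2
  b_2=2 ≤ 3
  b_3=4 ≤ 4
  b_4=5 ≤ 5
  b_5=5 ≤ 6
  b_6=6 ≤ 7
  b_7=7 ≤ 8
  b_8=8 ≤ 9
  b_9=9 ≤ 10
All bounds hold ⇒ YES

YES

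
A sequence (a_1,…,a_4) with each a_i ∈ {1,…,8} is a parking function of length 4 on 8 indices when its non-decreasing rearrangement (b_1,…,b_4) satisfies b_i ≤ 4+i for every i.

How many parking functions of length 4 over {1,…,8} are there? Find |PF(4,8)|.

|PF| = (8−4+1)·(8+1)^(4−1) = 5×729 = 3645 [KW]
E.g. (3,2,1,8) → sorted (1,2,3,8): b_i ≤ 4+i ∀i, a PF.

3645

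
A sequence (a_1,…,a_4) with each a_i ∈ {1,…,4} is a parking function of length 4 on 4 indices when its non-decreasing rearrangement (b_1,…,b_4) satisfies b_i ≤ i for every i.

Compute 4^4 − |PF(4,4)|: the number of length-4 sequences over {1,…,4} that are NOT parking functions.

131

|PF| = (4+1−4)·(4+1)^{4−1} = 1×125 = 125 [KW]
Check (4,3,2,3) → sorted (2,3,3,4): b_1=2>1, not a PF.
4^4 − 125 = 256 − 125 = 131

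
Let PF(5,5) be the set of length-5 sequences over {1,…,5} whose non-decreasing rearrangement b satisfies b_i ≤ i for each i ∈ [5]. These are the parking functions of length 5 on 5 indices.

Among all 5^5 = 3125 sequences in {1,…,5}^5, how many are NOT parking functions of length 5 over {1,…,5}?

Count = 1·6^4 = 1×1296 = 1296
E.g. (4,5,3,4,3) → sorted (3,3,4,4,5): b_1=3>1, not a PF.
Total 3125; non-PF = 3125−1296 = 1829

1829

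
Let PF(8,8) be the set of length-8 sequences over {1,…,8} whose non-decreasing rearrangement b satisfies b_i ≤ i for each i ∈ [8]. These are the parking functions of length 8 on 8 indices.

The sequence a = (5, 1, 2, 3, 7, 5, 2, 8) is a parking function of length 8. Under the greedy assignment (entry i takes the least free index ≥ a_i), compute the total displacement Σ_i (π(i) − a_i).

Σπ = 8·9/2 = 36 (π permutes [8]); Σa = 5+1+2+3+7+5+2+8 = 33; disp = 36−33 = 3.

3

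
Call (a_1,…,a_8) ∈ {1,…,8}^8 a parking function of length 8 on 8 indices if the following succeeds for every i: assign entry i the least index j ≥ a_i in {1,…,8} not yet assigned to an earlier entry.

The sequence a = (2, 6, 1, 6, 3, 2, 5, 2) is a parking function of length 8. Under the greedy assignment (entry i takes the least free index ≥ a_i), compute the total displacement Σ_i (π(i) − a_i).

Σπ(i) = 1+…+8 = 36; Σa = 2+6+1+6+3+2+5+2 = 27; disp = 36−27 = 9.

9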